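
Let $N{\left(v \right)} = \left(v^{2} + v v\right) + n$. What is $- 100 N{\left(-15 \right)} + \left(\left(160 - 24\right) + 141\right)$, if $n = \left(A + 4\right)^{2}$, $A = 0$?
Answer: $-46323$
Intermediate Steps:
$n = 16$ ($n = \left(0 + 4\right)^{2} = 4^{2} = 16$)
$N{\left(v \right)} = 16 + 2 v^{2}$ ($N{\left(v \right)} = \left(v^{2} + v v\right) + 16 = \left(v^{2} + v^{2}\right) + 16 = 2 v^{2} + 16 = 16 + 2 v^{2}$)
$- 100 N{\left(-15 \right)} + \left(\left(160 - 24\right) + 141\right) = - 100 \left(16 + 2 \left(-15\right)^{2}\right) + \left(\left(160 - 24\right) + 141\right) = - 100 \left(16 + 2 \cdot 225\right) + \left(136 + 141\right) = - 100 \left(16 + 450\right) + 277 = \left(-100\right) 466 + 277 = -46600 + 277 = -46323$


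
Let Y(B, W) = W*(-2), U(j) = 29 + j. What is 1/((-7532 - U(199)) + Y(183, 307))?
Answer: -1/8374 ≈ -0.00011942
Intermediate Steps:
Y(B, W) = -2*W
1/((-7532 - U(199)) + Y(183, 307)) = 1/((-7532 - (29 + 199)) - 2*307) = 1/((-7532 - 1*228) - 614) = 1/((-7532 - 228) - 614) = 1/(-7760 - 614) = 1/(-8374) = -1/8374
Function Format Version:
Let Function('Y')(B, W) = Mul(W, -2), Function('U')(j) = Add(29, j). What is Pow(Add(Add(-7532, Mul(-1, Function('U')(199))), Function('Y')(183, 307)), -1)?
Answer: Rational(-1, 8374) ≈ -0.00011942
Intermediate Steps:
Function('Y')(B, W) = Mul(-2, W)
Pow(Add(Add(-7532, Mul(-1, Function('U')(199))), Function('Y')(183, 307)), -1) = Pow(Add(Add(-7532, Mul(-1, Add(29, 199))), Mul(-2, 307)), -1) = Pow(Add(Add(-7532, Mul(-1, 228)), -614), -1) = Pow(Add(Add(-7532, -228), -614), -1) = Pow(Add(-7760, -614), -1) = Pow(-8374, -1) = Rational(-1, 8374)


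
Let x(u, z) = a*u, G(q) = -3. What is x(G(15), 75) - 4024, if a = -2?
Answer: -4018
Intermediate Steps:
x(u, z) = -2*u
x(G(15), 75) - 4024 = -2*(-3) - 4024 = 6 - 4024 = -4018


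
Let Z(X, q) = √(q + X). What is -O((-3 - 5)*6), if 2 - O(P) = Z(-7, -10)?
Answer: -2 + I*√17 ≈ -2.0 + 4.1231*I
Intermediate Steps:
Z(X, q) = √(X + q)
O(P) = 2 - I*√17 (O(P) = 2 - √(-7 - 10) = 2 - √(-17) = 2 - I*√17)
-O((-3 - 5)*6) = -(2 - I*√17) = -2 + I*√17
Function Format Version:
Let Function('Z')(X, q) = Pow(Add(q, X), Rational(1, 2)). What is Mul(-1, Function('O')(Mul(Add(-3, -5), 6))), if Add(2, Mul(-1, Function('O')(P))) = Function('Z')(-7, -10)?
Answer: Add(-2, Mul(I, Pow(17, Rational(1, 2)))) ≈ Add(-2.0000, Mul(4.1231, I))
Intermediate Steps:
Function('Z')(X, q) = Pow(Add(X, q), Rational(1, 2))
Function('O')(P) = Add(2, Mul(-1, I, Pow(17, Rational(1, 2)))) (Function('O')(P) = Add(2, Mul(-1, Pow(Add(-7, -10), Rational(1, 2)))) = Add(2, Mul(-1, Pow(-17, Rational(1, 2)))) = Add(2, Mul(-1, Mul(I, Pow(17, Rational(1, 2))))) = Add(2, Mul(-1, I, Pow(17, Rational(1, 2)))))
Mul(-1, Function('O')(Mul(Add(-3, -5), 6))) = Mul(-1, Add(2, Mul(-1, I, Pow(17, Rational(1, 2))))) = Add(-2, Mul(I, Pow(17, Rational(1, 2))))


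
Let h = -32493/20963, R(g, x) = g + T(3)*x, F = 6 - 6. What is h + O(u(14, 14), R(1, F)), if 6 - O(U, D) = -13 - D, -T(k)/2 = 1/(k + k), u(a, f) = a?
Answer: 386767/20963 ≈ 18.450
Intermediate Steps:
T(k) = -1/k (T(k) = -2/(k + k) = -2*1/(2*k) = -1/k)
F = 0
R(g, x) = g - x/3 (R(g, x) = g + (-1/3)*x = g + (-1*⅓)*x = g - x/3)
O(U, D) = 19 + D (O(U, D) = 6 - (-13 - D) = 6 + (13 + D) = 19 + D)
h = -32493/20963 (h = -32493*1/20963 = -32493/20963 ≈ -1.5500)
h + O(u(14, 14), R(1, F)) = -32493/20963 + (19 + (1 - ⅓*0)) = -32493/20963 + (19 + (1 + 0)) = -32493/20963 + (19 + 1) = -32493/20963 + 20 = 386767/20963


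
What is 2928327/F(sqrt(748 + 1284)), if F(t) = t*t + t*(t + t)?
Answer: 976109/2032 ≈ 480.37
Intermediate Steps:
F(t) = 3*t**2 (F(t) = t**2 + t*(2*t) = t**2 + 2*t**2 = 3*t**2)
2928327/F(sqrt(748 + 1284)) = 2928327/((3*(sqrt(748 + 1284))**2)) = 2928327/((3*(sqrt(2032))**2)) = 2928327/((3*(4*sqrt(127))**2)) = 2928327/((3*2032)) = 2928327/6096 = 2928327*(1/6096) = 976109/2032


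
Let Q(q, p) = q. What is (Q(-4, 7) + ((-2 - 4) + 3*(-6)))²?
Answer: 784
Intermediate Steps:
(Q(-4, 7) + ((-2 - 4) + 3*(-6)))² = (-4 + ((-2 - 4) + 3*(-6)))² = (-4 + (-6 - 18))² = (-4 - 24)² = (-28)² = 784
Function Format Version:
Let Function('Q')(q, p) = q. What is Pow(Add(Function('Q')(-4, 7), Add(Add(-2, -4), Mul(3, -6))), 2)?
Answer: 784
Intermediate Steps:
Pow(Add(Function('Q')(-4, 7), Add(Add(-2, -4), Mul(3, -6))), 2) = Pow(Add(-4, Add(Add(-2, -4), Mul(3, -6))), 2) = Pow(Add(-4, Add(-6, -18)), 2) = Pow(Add(-4, -24), 2) = Pow(-28, 2) = 784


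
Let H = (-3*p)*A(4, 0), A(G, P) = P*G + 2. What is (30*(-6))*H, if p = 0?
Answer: 0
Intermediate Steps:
A(G, P) = 2 + G*P (A(G, P) = G*P + 2 = 2 + G*P)
H = 0 (H = (-3*0)*(2 + 4*0) = 0*(2 + 0) = 0*2 = 0)
(30*(-6))*H = (30*(-6))*0 = -180*0 = 0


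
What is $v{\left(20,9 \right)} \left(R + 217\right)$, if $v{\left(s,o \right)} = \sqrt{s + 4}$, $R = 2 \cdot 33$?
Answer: $566 \sqrt{6} \approx 1386.4$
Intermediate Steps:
$R = 66$
$v{\left(s,o \right)} = \sqrt{4 + s}$
$v{\left(20,9 \right)} \left(R + 217\right) = \sqrt{4 + 20} \left(66 + 217\right) = \sqrt{24} \cdot 283 = 2 \sqrt{6} \cdot 283 = 566 \sqrt{6}$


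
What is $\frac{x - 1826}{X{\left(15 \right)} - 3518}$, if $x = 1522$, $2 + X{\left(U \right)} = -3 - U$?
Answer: $\frac{152}{1769} \approx 0.085924$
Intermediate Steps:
$X{\left(U \right)} = -5 - U$ ($X{\left(U \right)} = -2 - \left(3 + U\right) = -5 - U$)
$\frac{x - 1826}{X{\left(15 \right)} - 3518} = \frac{1522 - 1826}{\left(-5 - 15\right) - 3518} = - \frac{304}{\left(-5 - 15\right) - 3518} = - \frac{304}{-20 - 3518} = - \frac{304}{-3538} = \left(-304\right) \left(- \frac{1}{3538}\right) = \frac{152}{1769}$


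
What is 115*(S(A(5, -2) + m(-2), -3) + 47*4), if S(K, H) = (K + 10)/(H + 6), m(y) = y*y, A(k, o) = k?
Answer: 67045/3 ≈ 22348.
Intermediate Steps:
m(y) = y²
S(K, H) = (10 + K)/(6 + H)
115*(S(A(5, -2) + m(-2), -3) + 47*4) = 115*((10 + (5 + (-2)²))/(6 - 3) + 47*4) = 115*((10 + (5 + 4))/3 + 188) = 115*((10 + 9)/3 + 188) = 115*((⅓)*19 + 188) = 115*(19/3 + 188) = 115*(583/3) = 67045/3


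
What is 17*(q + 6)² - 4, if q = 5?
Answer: 2053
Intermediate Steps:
17*(q + 6)² - 4 = 17*(5 + 6)² - 4 = 17*11² - 4 = 17*121 - 4 = 2057 - 4 = 2053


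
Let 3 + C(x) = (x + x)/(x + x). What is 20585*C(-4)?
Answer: -41170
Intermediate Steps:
C(x) = -2 (C(x) = -3 + (x + x)/(x + x) = -3 + (2*x)/((2*x)) = -3 + (2*x)*(1/(2*x)) = -3 + 1 = -2)
20585*C(-4) = 20585*(-2) = -41170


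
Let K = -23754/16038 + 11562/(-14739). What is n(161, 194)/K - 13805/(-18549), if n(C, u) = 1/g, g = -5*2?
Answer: 4350900053951/5518755796410 ≈ 0.78838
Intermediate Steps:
g = -10
n(C, u) = -⅒ (n(C, u) = 1/(-10) = -⅒)
K = -29752309/13132449 (K = -23754*1/16038 + 11562*(-1/14739) = -3959/2673 - 3854/4913 = -29752309/13132449 ≈ -2.2656)
n(161, 194)/K - 13805/(-18549) = -1/(10*(-29752309/13132449)) - 13805/(-18549) = -⅒*(-13132449/29752309) - 13805*(-1/18549) = 13132449/297523090 + 13805/18549 = 4350900053951/5518755796410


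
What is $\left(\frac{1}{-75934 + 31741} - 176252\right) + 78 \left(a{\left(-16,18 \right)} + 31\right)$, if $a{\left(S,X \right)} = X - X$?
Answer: $- \frac{7682245963}{44193} \approx -1.7383 \cdot 10^{5}$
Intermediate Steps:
$a{\left(S,X \right)} = 0$
$\left(\frac{1}{-75934 + 31741} - 176252\right) + 78 \left(a{\left(-16,18 \right)} + 31\right) = \left(\frac{1}{-75934 + 31741} - 176252\right) + 78 \left(0 + 31\right) = \left(\frac{1}{-44193} - 176252\right) + 78 \cdot 31 = \left(- \frac{1}{44193} - 176252\right) + 2418 = - \frac{7789104637}{44193} + 2418 = - \frac{7682245963}{44193}$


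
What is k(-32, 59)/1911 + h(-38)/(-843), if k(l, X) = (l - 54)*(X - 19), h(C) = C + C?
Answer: -306076/178997 ≈ -1.7099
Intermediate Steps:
h(C) = 2*C
k(l, X) = (-54 + l)*(-19 + X)
k(-32, 59)/1911 + h(-38)/(-843) = (1026 - 54*59 - 19*(-32) + 59*(-32))/1911 + (2*(-38))/(-843) = (1026 - 3186 + 608 - 1888)*(1/1911) - 76*(-1/843) = -3440*1/1911 + 76/843 = -3440/1911 + 76/843 = -306076/178997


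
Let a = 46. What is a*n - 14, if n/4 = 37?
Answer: 6794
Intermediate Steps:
n = 148 (n = 4*37 = 148)
a*n - 14 = 46*148 - 14 = 6808 - 14 = 6794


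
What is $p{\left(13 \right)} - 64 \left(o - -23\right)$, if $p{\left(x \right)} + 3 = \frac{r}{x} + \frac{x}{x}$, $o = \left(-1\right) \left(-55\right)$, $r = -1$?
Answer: $- \frac{64923}{13} \approx -4994.1$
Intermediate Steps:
$o = 55$
$p{\left(x \right)} = -2 - \frac{1}{x}$ ($p{\left(x \right)} = -3 - \left(\frac{1}{x} - \frac{x}{x}\right) = -3 + \left(- \frac{1}{x} + 1\right) = -3 + \left(1 - \frac{1}{x}\right) = -2 - \frac{1}{x}$)
$p{\left(13 \right)} - 64 \left(o - -23\right) = \left(-2 - \frac{1}{13}\right) - 64 \left(55 - -23\right) = \left(-2 - \frac{1}{13}\right) - 64 \left(55 + 23\right) = \left(-2 - \frac{1}{13}\right) - 4992 = - \frac{27}{13} - 4992 = - \frac{64923}{13}$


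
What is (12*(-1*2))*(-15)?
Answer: 360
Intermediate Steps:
(12*(-1*2))*(-15) = (12*(-2))*(-15) = -24*(-15) = 360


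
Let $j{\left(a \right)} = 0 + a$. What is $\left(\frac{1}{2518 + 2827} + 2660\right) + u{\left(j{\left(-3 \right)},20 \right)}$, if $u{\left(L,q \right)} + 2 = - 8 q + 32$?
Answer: $\frac{13522851}{5345} \approx 2530.0$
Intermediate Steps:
$j{\left(a \right)} = a$
$u{\left(L,q \right)} = 30 - 8 q$ ($u{\left(L,q \right)} = -2 - \left(-32 + 8 q\right) = 30 - 8 q$)
$\left(\frac{1}{2518 + 2827} + 2660\right) + u{\left(j{\left(-3 \right)},20 \right)} = \left(\frac{1}{2518 + 2827} + 2660\right) + \left(30 - 160\right) = \left(\frac{1}{5345} + 2660\right) + \left(30 - 160\right) = \left(\frac{1}{5345} + 2660\right) - 130 = \frac{14217701}{5345} - 130 = \frac{13522851}{5345}$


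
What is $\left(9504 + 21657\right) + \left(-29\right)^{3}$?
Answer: $6772$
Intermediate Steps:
$\left(9504 + 21657\right) + \left(-29\right)^{3} = 31161 - 24389 = 6772$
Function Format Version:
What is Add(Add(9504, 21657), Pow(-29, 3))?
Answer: 6772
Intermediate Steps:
Add(Add(9504, 21657), Pow(-29, 3)) = Add(31161, -24389) = 6772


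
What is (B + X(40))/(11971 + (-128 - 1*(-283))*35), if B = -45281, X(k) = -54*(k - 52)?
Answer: -44633/17396 ≈ -2.5657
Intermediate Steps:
X(k) = 2808 - 54*k (X(k) = -54*(-52 + k) = 2808 - 54*k)
(B + X(40))/(11971 + (-128 - 1*(-283))*35) = (-45281 + (2808 - 54*40))/(11971 + (-128 - 1*(-283))*35) = (-45281 + (2808 - 2160))/(11971 + (-128 + 283)*35) = (-45281 + 648)/(11971 + 155*35) = -44633/(11971 + 5425) = -44633/17396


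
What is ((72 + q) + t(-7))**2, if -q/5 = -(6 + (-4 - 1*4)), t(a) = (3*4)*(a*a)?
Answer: 422500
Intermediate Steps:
t(a) = 12*a**2
q = -10 (q = -(-5)*(6 + (-4 - 1*4)) = -(-5)*(6 + (-4 - 4)) = -(-5)*(6 - 8) = -(-5)*(-2) = -5*2 = -10)
((72 + q) + t(-7))**2 = ((72 - 10) + 12*(-7)**2)**2 = (62 + 12*49)**2 = (62 + 588)**2 = 650**2 = 422500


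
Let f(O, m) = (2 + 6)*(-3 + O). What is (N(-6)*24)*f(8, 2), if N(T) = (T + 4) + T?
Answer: -7680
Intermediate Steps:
f(O, m) = -24 + 8*O (f(O, m) = 8*(-3 + O) = -24 + 8*O)
N(T) = 4 + 2*T (N(T) = (4 + T) + T = 4 + 2*T)
(N(-6)*24)*f(8, 2) = ((4 + 2*(-6))*24)*(-24 + 8*8) = ((4 - 12)*24)*(-24 + 64) = -8*24*40 = -192*40 = -7680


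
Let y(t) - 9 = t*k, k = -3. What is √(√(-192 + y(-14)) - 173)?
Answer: √(-173 + I*√141) ≈ 0.45113 + 13.161*I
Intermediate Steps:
y(t) = 9 - 3*t (y(t) = 9 + t*(-3) = 9 - 3*t)
√(√(-192 + y(-14)) - 173) = √(√(-192 + (9 - 3*(-14))) - 173) = √(√(-192 + (9 + 42)) - 173) = √(√(-192 + 51) - 173) = √(√(-141) - 173) = √(I*√141 - 173) = √(-173 + I*√141)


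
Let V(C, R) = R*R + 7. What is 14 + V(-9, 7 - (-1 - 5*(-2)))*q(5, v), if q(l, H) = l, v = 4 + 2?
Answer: 69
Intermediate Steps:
v = 6
V(C, R) = 7 + R**2 (V(C, R) = R**2 + 7 = 7 + R**2)
14 + V(-9, 7 - (-1 - 5*(-2)))*q(5, v) = 14 + (7 + (7 - (-1 - 5*(-2)))**2)*5 = 14 + (7 + (7 - (-1 + 10))**2)*5 = 14 + (7 + (7 - 1*9)**2)*5 = 14 + (7 + (7 - 9)**2)*5 = 14 + (7 + (-2)**2)*5 = 14 + (7 + 4)*5 = 14 + 11*5 = 14 + 55 = 69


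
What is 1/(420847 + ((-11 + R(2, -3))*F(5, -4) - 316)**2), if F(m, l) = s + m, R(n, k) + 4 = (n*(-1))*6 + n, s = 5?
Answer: 1/741203 ≈ 1.3492e-6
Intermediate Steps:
R(n, k) = -4 - 5*n (R(n, k) = -4 + ((n*(-1))*6 + n) = -4 + (-n*6 + n) = -4 + (-6*n + n) = -4 - 5*n)
F(m, l) = 5 + m
1/(420847 + ((-11 + R(2, -3))*F(5, -4) - 316)**2) = 1/(420847 + ((-11 + (-4 - 5*2))*(5 + 5) - 316)**2) = 1/(420847 + ((-11 + (-4 - 10))*10 - 316)**2) = 1/(420847 + ((-11 - 14)*10 - 316)**2) = 1/(420847 + (-25*10 - 316)**2) = 1/(420847 + (-250 - 316)**2) = 1/(420847 + (-566)**2) = 1/(420847 + 320356) = 1/741203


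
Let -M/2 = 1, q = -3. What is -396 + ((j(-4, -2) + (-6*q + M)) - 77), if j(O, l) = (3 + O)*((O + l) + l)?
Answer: -449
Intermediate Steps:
M = -2 (M = -2*1 = -2)
j(O, l) = (3 + O)*(O + 2*l)
-396 + ((j(-4, -2) + (-6*q + M)) - 77) = -396 + ((((-4)² + 3*(-4) + 6*(-2) + 2*(-4)*(-2)) + (-6*(-3) - 2)) - 77) = -396 + (((16 - 12 - 12 + 16) + (18 - 2)) - 77) = -396 + ((8 + 16) - 77) = -396 + (24 - 77) = -396 - 53 = -449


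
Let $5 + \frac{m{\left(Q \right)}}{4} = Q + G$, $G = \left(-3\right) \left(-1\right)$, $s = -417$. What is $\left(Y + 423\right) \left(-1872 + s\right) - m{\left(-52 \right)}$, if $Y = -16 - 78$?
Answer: $-752865$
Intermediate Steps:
$Y = -94$ ($Y = -16 - 78 = -94$)
$G = 3$
$m{\left(Q \right)} = -8 + 4 Q$ ($m{\left(Q \right)} = -20 + 4 \left(Q + 3\right) = -20 + 4 \left(3 + Q\right) = -20 + \left(12 + 4 Q\right) = -8 + 4 Q$)
$\left(Y + 423\right) \left(-1872 + s\right) - m{\left(-52 \right)} = \left(-94 + 423\right) \left(-1872 - 417\right) - \left(-8 + 4 \left(-52\right)\right) = 329 \left(-2289\right) - \left(-8 - 208\right) = -753081 - -216 = -753081 + 216 = -752865$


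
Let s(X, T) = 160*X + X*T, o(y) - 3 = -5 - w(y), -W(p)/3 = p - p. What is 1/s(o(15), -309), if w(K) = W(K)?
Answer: 1/298 ≈ 0.0033557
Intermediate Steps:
W(p) = 0 (W(p) = -3*(p - p) = -3*0 = 0)
w(K) = 0
o(y) = -2 (o(y) = 3 + (-5 - 1*0) = 3 + (-5 + 0) = 3 - 5 = -2)
s(X, T) = 160*X + T*X
1/s(o(15), -309) = 1/(-2*(160 - 309)) = 1/(-2*(-149)) = 1/298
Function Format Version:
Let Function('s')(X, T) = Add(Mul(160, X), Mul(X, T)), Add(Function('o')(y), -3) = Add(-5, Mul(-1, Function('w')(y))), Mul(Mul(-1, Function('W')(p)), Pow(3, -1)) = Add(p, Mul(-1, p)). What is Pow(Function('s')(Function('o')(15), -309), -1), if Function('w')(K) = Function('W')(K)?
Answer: Rational(1, 298) ≈ 0.0033557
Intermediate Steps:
Function('W')(p) = 0 (Function('W')(p) = Mul(-3, Add(p, Mul(-1, p))) = Mul(-3, 0) = 0)
Function('w')(K) = 0
Function('o')(y) = -2 (Function('o')(y) = Add(3, Add(-5, Mul(-1, 0))) = Add(3, Add(-5, 0)) = Add(3, -5) = -2)
Function('s')(X, T) = Add(Mul(160, X), Mul(T, X))
Pow(Function('s')(Function('o')(15), -309), -1) = Pow(Mul(-2, Add(160, -309)), -1) = Pow(Mul(-2, -149), -1) = Pow(298, -1) = Rational(1, 298)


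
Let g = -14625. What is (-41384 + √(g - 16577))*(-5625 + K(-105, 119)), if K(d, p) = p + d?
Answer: 232205624 - 5611*I*√31202 ≈ 2.3221e+8 - 9.9113e+5*I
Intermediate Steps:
K(d, p) = d + p
(-41384 + √(g - 16577))*(-5625 + K(-105, 119)) = (-41384 + √(-14625 - 16577))*(-5625 + (-105 + 119)) = (-41384 + √(-31202))*(-5625 + 14) = (-41384 + I*√31202)*(-5611) = 232205624 - 5611*I*√31202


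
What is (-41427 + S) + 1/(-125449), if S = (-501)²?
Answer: 26290848725/125449 ≈ 2.0957e+5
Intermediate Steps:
S = 251001
(-41427 + S) + 1/(-125449) = (-41427 + 251001) + 1/(-125449) = 209574 - 1/125449 = 26290848725/125449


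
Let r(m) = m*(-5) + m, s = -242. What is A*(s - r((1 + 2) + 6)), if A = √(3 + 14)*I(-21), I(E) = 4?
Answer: -824*√17 ≈ -3397.4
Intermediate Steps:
r(m) = -4*m (r(m) = -5*m + m = -4*m)
A = 4*√17 (A = √(3 + 14)*4 = √17*4 = 4*√17 ≈ 16.492)
A*(s - r((1 + 2) + 6)) = (4*√17)*(-242 - (-4)*((1 + 2) + 6)) = (4*√17)*(-242 - (-4)*(3 + 6)) = (4*√17)*(-242 - (-4)*9) = (4*√17)*(-242 - 1*(-36)) = (4*√17)*(-242 + 36) = (4*√17)*(-206) = -824*√17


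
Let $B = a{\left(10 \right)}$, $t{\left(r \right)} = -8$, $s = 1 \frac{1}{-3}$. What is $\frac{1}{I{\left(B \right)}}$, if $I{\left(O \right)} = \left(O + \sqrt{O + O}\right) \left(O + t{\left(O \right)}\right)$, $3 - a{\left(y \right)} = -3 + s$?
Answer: $- \frac{9}{65} + \frac{9 \sqrt{114}}{1235} \approx -0.060653$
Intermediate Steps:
$s = - \frac{1}{3}$ ($s = 1 \left(- \frac{1}{3}\right) = - \frac{1}{3} \approx -0.33333$)
$a{\left(y \right)} = \frac{19}{3}$ ($a{\left(y \right)} = 3 - \left(-3 - \frac{1}{3}\right) = 3 - - \frac{10}{3} = 3 + \frac{10}{3} = \frac{19}{3}$)
$B = \frac{19}{3} \approx 6.3333$
$I{\left(O \right)} = \left(-8 + O\right) \left(O + \sqrt{2} \sqrt{O}\right)$ ($I{\left(O \right)} = \left(O + \sqrt{O + O}\right) \left(O - 8\right) = \left(O + \sqrt{2 O}\right) \left(-8 + O\right) = \left(O + \sqrt{2} \sqrt{O}\right) \left(-8 + O\right) = \left(-8 + O\right) \left(O + \sqrt{2} \sqrt{O}\right)$)
$\frac{1}{I{\left(B \right)}} = \frac{1}{\left(\frac{19}{3}\right)^{2} - \frac{152}{3} + \sqrt{2} \left(\frac{19}{3}\right)^{\frac{3}{2}} - 8 \sqrt{2} \sqrt{\frac{19}{3}}} = \frac{1}{\frac{361}{9} - \frac{152}{3} + \sqrt{2} \frac{19 \sqrt{57}}{9} - 8 \sqrt{2} \frac{\sqrt{57}}{3}} = \frac{1}{\frac{361}{9} - \frac{152}{3} + \frac{19 \sqrt{114}}{9} - \frac{8 \sqrt{114}}{3}} = \frac{1}{- \frac{95}{9} - \frac{5 \sqrt{114}}{9}}$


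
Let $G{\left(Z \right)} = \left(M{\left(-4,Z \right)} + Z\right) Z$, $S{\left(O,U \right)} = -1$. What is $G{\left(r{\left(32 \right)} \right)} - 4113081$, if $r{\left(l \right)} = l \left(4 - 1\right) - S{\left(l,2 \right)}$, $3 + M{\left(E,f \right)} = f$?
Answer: $-4094554$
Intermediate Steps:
$M{\left(E,f \right)} = -3 + f$
$r{\left(l \right)} = 1 + 3 l$ ($r{\left(l \right)} = l \left(4 - 1\right) - -1 = l 3 + 1 = 3 l + 1 = 1 + 3 l$)
$G{\left(Z \right)} = Z \left(-3 + 2 Z\right)$ ($G{\left(Z \right)} = \left(\left(-3 + Z\right) + Z\right) Z = \left(-3 + 2 Z\right) Z = Z \left(-3 + 2 Z\right)$)
$G{\left(r{\left(32 \right)} \right)} - 4113081 = \left(1 + 3 \cdot 32\right) \left(-3 + 2 \left(1 + 3 \cdot 32\right)\right) - 4113081 = \left(1 + 96\right) \left(-3 + 2 \left(1 + 96\right)\right) - 4113081 = 97 \left(-3 + 2 \cdot 97\right) - 4113081 = 97 \left(-3 + 194\right) - 4113081 = 97 \cdot 191 - 4113081 = 18527 - 4113081 = -4094554$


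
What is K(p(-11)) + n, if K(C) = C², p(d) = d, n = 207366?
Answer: 207487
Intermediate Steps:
K(p(-11)) + n = (-11)² + 207366 = 121 + 207366 = 207487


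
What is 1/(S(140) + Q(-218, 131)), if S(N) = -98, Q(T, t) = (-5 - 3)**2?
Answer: -1/34 ≈ -0.029412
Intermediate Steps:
Q(T, t) = 64 (Q(T, t) = (-8)**2 = 64)
1/(S(140) + Q(-218, 131)) = 1/(-98 + 64) = 1/(-34) = -1/34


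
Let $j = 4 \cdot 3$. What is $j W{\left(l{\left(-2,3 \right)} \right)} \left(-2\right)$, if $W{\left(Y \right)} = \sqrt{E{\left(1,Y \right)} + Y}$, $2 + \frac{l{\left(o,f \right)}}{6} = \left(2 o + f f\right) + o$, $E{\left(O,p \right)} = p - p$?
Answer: $- 24 \sqrt{6} \approx -58.788$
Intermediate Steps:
$E{\left(O,p \right)} = 0$
$j = 12$
$l{\left(o,f \right)} = -12 + 6 f^{2} + 18 o$ ($l{\left(o,f \right)} = -12 + 6 \left(\left(2 o + f f\right) + o\right) = -12 + 6 \left(\left(2 o + f^{2}\right) + o\right) = -12 + 6 \left(\left(f^{2} + 2 o\right) + o\right) = -12 + 6 \left(f^{2} + 3 o\right) = -12 + \left(6 f^{2} + 18 o\right) = -12 + 6 f^{2} + 18 o$)
$W{\left(Y \right)} = \sqrt{Y}$ ($W{\left(Y \right)} = \sqrt{0 + Y} = \sqrt{Y}$)
$j W{\left(l{\left(-2,3 \right)} \right)} \left(-2\right) = 12 \sqrt{-12 + 6 \cdot 3^{2} + 18 \left(-2\right)} \left(-2\right) = 12 \sqrt{-12 + 6 \cdot 9 - 36} \left(-2\right) = 12 \sqrt{-12 + 54 - 36} \left(-2\right) = 12 \sqrt{6} \left(-2\right) = - 24 \sqrt{6}$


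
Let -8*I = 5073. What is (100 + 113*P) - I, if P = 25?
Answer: 28473/8 ≈ 3559.1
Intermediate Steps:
I = -5073/8 (I = -⅛*5073 = -5073/8 ≈ -634.13)
(100 + 113*P) - I = (100 + 113*25) - 1*(-5073/8) = (100 + 2825) + 5073/8 = 2925 + 5073/8 = 28473/8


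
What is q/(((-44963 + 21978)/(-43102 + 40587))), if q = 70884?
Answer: 35654652/4597 ≈ 7756.1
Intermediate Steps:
q/(((-44963 + 21978)/(-43102 + 40587))) = 70884/(((-44963 + 21978)/(-43102 + 40587))) = 70884/((-22985/(-2515))) = 70884/((-22985*(-1/2515))) = 70884/(4597/503) = 70884*(503/4597) = 35654652/4597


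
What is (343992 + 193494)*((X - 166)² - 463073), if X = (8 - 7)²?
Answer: -234262198128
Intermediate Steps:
X = 1 (X = 1² = 1)
(343992 + 193494)*((X - 166)² - 463073) = (343992 + 193494)*((1 - 166)² - 463073) = 537486*((-165)² - 463073) = 537486*(27225 - 463073) = 537486*(-435848) = -234262198128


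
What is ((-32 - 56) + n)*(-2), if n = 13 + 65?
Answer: 20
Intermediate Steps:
n = 78
((-32 - 56) + n)*(-2) = ((-32 - 56) + 78)*(-2) = (-88 + 78)*(-2) = -10*(-2) = 20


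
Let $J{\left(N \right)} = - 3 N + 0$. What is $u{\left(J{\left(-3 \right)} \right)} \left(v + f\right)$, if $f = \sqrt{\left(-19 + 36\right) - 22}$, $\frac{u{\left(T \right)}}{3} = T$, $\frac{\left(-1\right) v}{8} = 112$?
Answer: $-24192 + 27 i \sqrt{5} \approx -24192.0 + 60.374 i$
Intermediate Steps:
$v = -896$ ($v = \left(-8\right) 112 = -896$)
$J{\left(N \right)} = - 3 N$
$u{\left(T \right)} = 3 T$
$f = i \sqrt{5}$ ($f = \sqrt{17 - 22} = \sqrt{-5} = i \sqrt{5} \approx 2.2361 i$)
$u{\left(J{\left(-3 \right)} \right)} \left(v + f\right) = 3 \left(\left(-3\right) \left(-3\right)\right) \left(-896 + i \sqrt{5}\right) = 3 \cdot 9 \left(-896 + i \sqrt{5}\right) = 27 \left(-896 + i \sqrt{5}\right) = -24192 + 27 i \sqrt{5}$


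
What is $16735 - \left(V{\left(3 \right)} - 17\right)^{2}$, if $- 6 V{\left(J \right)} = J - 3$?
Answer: $16446$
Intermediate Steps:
$V{\left(J \right)} = \frac{1}{2} - \frac{J}{6}$ ($V{\left(J \right)} = - \frac{J - 3}{6} = - \frac{-3 + J}{6} = \frac{1}{2} - \frac{J}{6}$)
$16735 - \left(V{\left(3 \right)} - 17\right)^{2} = 16735 - \left(\left(\frac{1}{2} - \frac{1}{2}\right) - 17\right)^{2} = 16735 - \left(0 - 17\right)^{2} = 16735 - \left(-17\right)^{2} = 16735 - 289 = 16446$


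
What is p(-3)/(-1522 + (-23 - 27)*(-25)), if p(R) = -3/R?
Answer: -1/272 ≈ -0.0036765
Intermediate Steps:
p(-3)/(-1522 + (-23 - 27)*(-25)) = (-3/(-3))/(-1522 + (-23 - 27)*(-25)) = (-3*(-⅓))/(-1522 - 50*(-25)) = 1/(-1522 + 1250) = 1/(-272) = 1*(-1/272) = -1/272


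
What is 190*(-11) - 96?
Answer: -2186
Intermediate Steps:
190*(-11) - 96 = -2090 - 96 = -2186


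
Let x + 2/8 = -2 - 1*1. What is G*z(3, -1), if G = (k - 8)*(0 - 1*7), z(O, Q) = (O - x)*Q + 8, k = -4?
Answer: 147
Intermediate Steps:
x = -13/4 (x = -¼ + (-2 - 1*1) = -¼ + (-2 - 1) = -¼ - 3 = -13/4 ≈ -3.2500)
z(O, Q) = 8 + Q*(13/4 + O) (z(O, Q) = (O - 1*(-13/4))*Q + 8 = (O + 13/4)*Q + 8 = (13/4 + O)*Q + 8 = Q*(13/4 + O) + 8 = 8 + Q*(13/4 + O))
G = 84 (G = (-4 - 8)*(0 - 1*7) = -12*(0 - 7) = -12*(-7) = 84)
G*z(3, -1) = 84*(8 + (13/4)*(-1) + 3*(-1)) = 84*(8 - 13/4 - 3) = 84*(7/4) = 147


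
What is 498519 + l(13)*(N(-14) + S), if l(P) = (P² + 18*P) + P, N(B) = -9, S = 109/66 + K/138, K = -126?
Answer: 375767393/759 ≈ 4.9508e+5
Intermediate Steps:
S = 1121/1518 (S = 109/66 - 126/138 = 109*(1/66) - 126*1/138 = 109/66 - 21/23 = 1121/1518 ≈ 0.73847)
l(P) = P² + 19*P
498519 + l(13)*(N(-14) + S) = 498519 + (13*(19 + 13))*(-9 + 1121/1518) = 498519 + (13*32)*(-12541/1518) = 498519 + 416*(-12541/1518) = 498519 - 2608528/759 = 375767393/759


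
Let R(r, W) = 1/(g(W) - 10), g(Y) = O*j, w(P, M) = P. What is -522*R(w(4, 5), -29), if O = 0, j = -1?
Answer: 261/5 ≈ 52.200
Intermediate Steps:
g(Y) = 0 (g(Y) = 0*(-1) = 0)
R(r, W) = -⅒ (R(r, W) = 1/(0 - 10) = 1/(-10) = -⅒)
-522*R(w(4, 5), -29) = -522*(-⅒) = 261/5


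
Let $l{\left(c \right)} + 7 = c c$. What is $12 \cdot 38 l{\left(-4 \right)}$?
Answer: $4104$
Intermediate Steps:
$l{\left(c \right)} = -7 + c^{2}$ ($l{\left(c \right)} = -7 + c c = -7 + c^{2}$)
$12 \cdot 38 l{\left(-4 \right)} = 12 \cdot 38 \left(-7 + \left(-4\right)^{2}\right) = 456 \left(-7 + 16\right) = 456 \cdot 9 = 4104$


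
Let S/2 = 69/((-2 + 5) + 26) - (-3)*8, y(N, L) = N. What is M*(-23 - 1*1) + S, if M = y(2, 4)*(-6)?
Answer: 9882/29 ≈ 340.76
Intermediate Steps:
M = -12 (M = 2*(-6) = -12)
S = 1530/29 (S = 2*(69/((-2 + 5) + 26) - (-3)*8) = 2*(69/(3 + 26) - 1*(-24)) = 2*(69/29 + 24) = 2*(765/29) = 1530/29 ≈ 52.759)
M*(-23 - 1*1) + S = -12*(-23 - 1*1) + 1530/29 = -12*(-23 - 1) + 1530/29 = -12*(-24) + 1530/29 = 288 + 1530/29 = 9882/29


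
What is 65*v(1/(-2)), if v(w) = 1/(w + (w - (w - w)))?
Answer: -65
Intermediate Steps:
v(w) = 1/(2*w) (v(w) = 1/(w + (w - 1*0)) = 1/(w + (w + 0)) = 1/(w + w) = 1/(2*w))
65*v(1/(-2)) = 65*(1/(2*((1/(-2))))) = 65*(1/(2*((1*(-1/2))))) = 65*(1/(2*(-1/2))) = 65*((1/2)*(-2)) = 65*(-1) = -65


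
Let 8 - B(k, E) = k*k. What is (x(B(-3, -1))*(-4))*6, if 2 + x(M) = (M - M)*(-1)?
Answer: 48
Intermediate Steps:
B(k, E) = 8 - k² (B(k, E) = 8 - k*k = 8 - k²)
x(M) = -2 (x(M) = -2 + (M - M)*(-1) = -2 + 0*(-1) = -2 + 0 = -2)
(x(B(-3, -1))*(-4))*6 = -2*(-4)*6 = 8*6 = 48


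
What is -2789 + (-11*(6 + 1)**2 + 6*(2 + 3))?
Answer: -3298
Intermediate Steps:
-2789 + (-11*(6 + 1)**2 + 6*(2 + 3)) = -2789 + (-11*7**2 + 6*5) = -2789 + (-11*49 + 30) = -2789 + (-539 + 30) = -2789 - 509 = -3298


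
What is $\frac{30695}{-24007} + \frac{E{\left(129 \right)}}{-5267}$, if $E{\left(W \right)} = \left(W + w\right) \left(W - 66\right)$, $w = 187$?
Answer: $- \frac{639601921}{126444869} \approx -5.0583$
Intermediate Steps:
$E{\left(W \right)} = \left(-66 + W\right) \left(187 + W\right)$ ($E{\left(W \right)} = \left(W + 187\right) \left(W - 66\right) = \left(187 + W\right) \left(-66 + W\right) = \left(-66 + W\right) \left(187 + W\right)$)
$\frac{30695}{-24007} + \frac{E{\left(129 \right)}}{-5267} = \frac{30695}{-24007} + \frac{-12342 + 129^{2} + 121 \cdot 129}{-5267} = 30695 \left(- \frac{1}{24007}\right) + \left(-12342 + 16641 + 15609\right) \left(- \frac{1}{5267}\right) = - \frac{30695}{24007} + 19908 \left(- \frac{1}{5267}\right) = - \frac{30695}{24007} - \frac{19908}{5267} = - \frac{639601921}{126444869}$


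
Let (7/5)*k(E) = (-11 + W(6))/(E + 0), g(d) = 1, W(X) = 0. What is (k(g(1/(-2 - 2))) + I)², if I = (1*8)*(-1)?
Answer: 12321/49 ≈ 251.45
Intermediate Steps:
I = -8 (I = 8*(-1) = -8)
k(E) = -55/(7*E) (k(E) = 5*((-11 + 0)/(E + 0))/7 = 5*(-11/E)/7 = -55/(7*E))
(k(g(1/(-2 - 2))) + I)² = (-55/7/1 - 8)² = (-55/7*1 - 8)² = (-55/7 - 8)² = (-111/7)² = 12321/49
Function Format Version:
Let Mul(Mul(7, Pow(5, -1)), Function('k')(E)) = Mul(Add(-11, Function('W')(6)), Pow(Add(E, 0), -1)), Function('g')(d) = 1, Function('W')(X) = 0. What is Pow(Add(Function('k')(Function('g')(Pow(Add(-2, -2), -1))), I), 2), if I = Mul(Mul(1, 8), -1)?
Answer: Rational(12321, 49) ≈ 251.45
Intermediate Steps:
I = -8 (I = Mul(8, -1) = -8)
Function('k')(E) = Mul(Rational(-55, 7), Pow(E, -1)) (Function('k')(E) = Mul(Rational(5, 7), Mul(Add(-11, 0), Pow(Add(E, 0), -1))) = Mul(Rational(5, 7), Mul(-11, Pow(E, -1))) = Mul(Rational(-55, 7), Pow(E, -1)))
Pow(Add(Function('k')(Function('g')(Pow(Add(-2, -2), -1))), I), 2) = Pow(Add(Mul(Rational(-55, 7), Pow(1, -1)), -8), 2) = Pow(Add(Mul(Rational(-55, 7), 1), -8), 2) = Pow(Add(Rational(-55, 7), -8), 2) = Pow(Rational(-111, 7), 2) = Rational(12321, 49)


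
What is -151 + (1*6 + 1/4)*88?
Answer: 399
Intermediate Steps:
-151 + (1*6 + 1/4)*88 = -151 + (6 + 1/4)*88 = -151 + (25/4)*88 = -151 + 550 = 399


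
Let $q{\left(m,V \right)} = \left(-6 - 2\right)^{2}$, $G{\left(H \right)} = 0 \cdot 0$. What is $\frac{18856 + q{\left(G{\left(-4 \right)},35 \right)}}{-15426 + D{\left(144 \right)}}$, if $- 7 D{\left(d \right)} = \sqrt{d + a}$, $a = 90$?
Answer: $- \frac{14445592}{11777891} + \frac{1204 \sqrt{26}}{35333673} \approx -1.2263$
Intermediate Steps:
$D{\left(d \right)} = - \frac{\sqrt{90 + d}}{7}$ ($D{\left(d \right)} = - \frac{\sqrt{d + 90}}{7} = - \frac{\sqrt{90 + d}}{7}$)
$G{\left(H \right)} = 0$
$q{\left(m,V \right)} = 64$ ($q{\left(m,V \right)} = \left(-8\right)^{2} = 64$)
$\frac{18856 + q{\left(G{\left(-4 \right)},35 \right)}}{-15426 + D{\left(144 \right)}} = \frac{18856 + 64}{-15426 - \frac{\sqrt{90 + 144}}{7}} = \frac{18920}{-15426 - \frac{\sqrt{234}}{7}} = \frac{18920}{-15426 - \frac{3 \sqrt{26}}{7}}$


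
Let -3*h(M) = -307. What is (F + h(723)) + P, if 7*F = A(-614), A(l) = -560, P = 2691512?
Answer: 8074603/3 ≈ 2.6915e+6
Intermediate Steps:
h(M) = 307/3 (h(M) = -⅓*(-307) = 307/3)
F = -80 (F = (⅐)*(-560) = -80)
(F + h(723)) + P = (-80 + 307/3) + 2691512 = 67/3 + 2691512 = 8074603/3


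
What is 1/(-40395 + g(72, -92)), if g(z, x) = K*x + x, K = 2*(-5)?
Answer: -1/39567 ≈ -2.5274e-5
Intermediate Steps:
K = -10
g(z, x) = -9*x (g(z, x) = -10*x + x = -9*x)
1/(-40395 + g(72, -92)) = 1/(-40395 - 9*(-92)) = 1/(-40395 + 828) = 1/(-39567) = -1/39567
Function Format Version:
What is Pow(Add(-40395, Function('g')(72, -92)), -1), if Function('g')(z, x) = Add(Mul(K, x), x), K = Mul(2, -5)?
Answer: Rational(-1, 39567) ≈ -2.5274e-5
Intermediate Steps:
K = -10
Function('g')(z, x) = Mul(-9, x) (Function('g')(z, x) = Add(Mul(-10, x), x) = Mul(-9, x))
Pow(Add(-40395, Function('g')(72, -92)), -1) = Pow(Add(-40395, Mul(-9, -92)), -1) = Pow(Add(-40395, 828), -1) = Pow(-39567, -1) = Rational(-1, 39567)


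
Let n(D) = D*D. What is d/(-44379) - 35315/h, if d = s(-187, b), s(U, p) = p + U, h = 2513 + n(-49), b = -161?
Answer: -24849751/3461562 ≈ -7.1788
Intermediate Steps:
n(D) = D²
h = 4914 (h = 2513 + (-49)² = 2513 + 2401 = 4914)
s(U, p) = U + p
d = -348 (d = -187 - 161 = -348)
d/(-44379) - 35315/h = -348/(-44379) - 35315/4914 = -348*(-1/44379) - 35315*1/4914 = 116/14793 - 5045/702 = -24849751/3461562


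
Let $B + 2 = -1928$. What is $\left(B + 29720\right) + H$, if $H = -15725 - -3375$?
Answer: $15440$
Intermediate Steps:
$B = -1930$ ($B = -2 - 1928 = -1930$)
$H = -12350$ ($H = -15725 + 3375 = -12350$)
$\left(B + 29720\right) + H = \left(-1930 + 29720\right) - 12350 = 27790 - 12350 = 15440$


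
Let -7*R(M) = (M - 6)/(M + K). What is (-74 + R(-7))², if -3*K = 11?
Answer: 276058225/50176 ≈ 5501.8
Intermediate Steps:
K = -11/3 (K = -⅓*11 = -11/3 ≈ -3.6667)
R(M) = -(-6 + M)/(7*(-11/3 + M)) (R(M) = -(M - 6)/(7*(M - 11/3)) = -(-6 + M)/(7*(-11/3 + M)))
(-74 + R(-7))² = (-74 + 3*(6 - 1*(-7))/(7*(-11 + 3*(-7))))² = (-74 + 3*(6 + 7)/(7*(-11 - 21)))² = (-74 + (3/7)*13/(-32))² = (-74 + (3/7)*(-1/32)*13)² = (-74 - 39/224)² = (-16615/224)² = 276058225/50176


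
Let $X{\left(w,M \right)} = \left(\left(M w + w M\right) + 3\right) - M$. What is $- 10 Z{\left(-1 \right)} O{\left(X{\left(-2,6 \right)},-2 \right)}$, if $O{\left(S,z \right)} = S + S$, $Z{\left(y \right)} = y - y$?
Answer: $0$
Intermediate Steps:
$X{\left(w,M \right)} = 3 - M + 2 M w$ ($X{\left(w,M \right)} = \left(\left(M w + M w\right) + 3\right) - M = \left(2 M w + 3\right) - M = \left(3 + 2 M w\right) - M = 3 - M + 2 M w$)
$Z{\left(y \right)} = 0$
$O{\left(S,z \right)} = 2 S$
$- 10 Z{\left(-1 \right)} O{\left(X{\left(-2,6 \right)},-2 \right)} = \left(-10\right) 0 \cdot 2 \left(3 - 6 + 2 \cdot 6 \left(-2\right)\right) = 0 \cdot 2 \left(3 - 6 - 24\right) = 0 \cdot 2 \left(-27\right) = 0 \left(-54\right) = 0$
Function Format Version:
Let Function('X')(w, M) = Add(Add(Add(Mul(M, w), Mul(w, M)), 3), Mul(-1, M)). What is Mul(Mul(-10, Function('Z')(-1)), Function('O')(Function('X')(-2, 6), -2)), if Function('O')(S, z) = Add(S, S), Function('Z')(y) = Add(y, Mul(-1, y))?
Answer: 0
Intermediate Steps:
Function('X')(w, M) = Add(3, Mul(-1, M), Mul(2, M, w)) (Function('X')(w, M) = Add(Add(Add(Mul(M, w), Mul(M, w)), 3), Mul(-1, M)) = Add(Add(Mul(2, M, w), 3), Mul(-1, M)) = Add(Add(3, Mul(2, M, w)), Mul(-1, M)) = Add(3, Mul(-1, M), Mul(2, M, w)))
Function('Z')(y) = 0
Function('O')(S, z) = Mul(2, S)
Mul(Mul(-10, Function('Z')(-1)), Function('O')(Function('X')(-2, 6), -2)) = Mul(Mul(-10, 0), Mul(2, Add(3, Mul(-1, 6), Mul(2, 6, -2)))) = Mul(0, Mul(2, Add(3, -6, -24))) = Mul(0, Mul(2, -27)) = Mul(0, -54) = 0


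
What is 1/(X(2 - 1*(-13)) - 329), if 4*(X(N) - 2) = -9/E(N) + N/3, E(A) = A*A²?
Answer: -750/244313 ≈ -0.0030698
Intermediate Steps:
E(A) = A³
X(N) = 2 - 9/(4*N³) + N/12 (X(N) = 2 + (-9/N³ + N/3)/4 = 2 + (-9/(4*N³) + N/12) = 2 - 9/(4*N³) + N/12)
1/(X(2 - 1*(-13)) - 329) = 1/((2 - 9/(4*(2 - 1*(-13))³) + (2 - 1*(-13))/12) - 329) = 1/((2 - 9/(4*(2 + 13)³) + (2 + 13)/12) - 329) = 1/((2 - 9/4/15³ + (1/12)*15) - 329) = 1/((2 - 9/4*1/3375 + 5/4) - 329) = 1/((2 - 1/1500 + 5/4) - 329) = 1/(2437/750 - 329) = 1/(-244313/750) = -750/244313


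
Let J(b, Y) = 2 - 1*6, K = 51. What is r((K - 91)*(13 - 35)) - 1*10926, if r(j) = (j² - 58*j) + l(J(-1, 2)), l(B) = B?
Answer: 712430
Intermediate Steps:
J(b, Y) = -4 (J(b, Y) = 2 - 6 = -4)
r(j) = -4 + j² - 58*j (r(j) = (j² - 58*j) - 4 = -4 + j² - 58*j)
r((K - 91)*(13 - 35)) - 1*10926 = (-4 + ((51 - 91)*(13 - 35))² - 58*(51 - 91)*(13 - 35)) - 1*10926 = (-4 + (-40*(-22))² - (-2320)*(-22)) - 10926 = (-4 + 880² - 58*880) - 10926 = (-4 + 774400 - 51040) - 10926 = 723356 - 10926 = 712430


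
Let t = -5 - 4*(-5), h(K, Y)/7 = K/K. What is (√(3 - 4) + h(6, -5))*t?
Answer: 105 + 15*I ≈ 105.0 + 15.0*I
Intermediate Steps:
h(K, Y) = 7 (h(K, Y) = 7*(K/K) = 7*1 = 7)
t = 15 (t = -5 + 20 = 15)
(√(3 - 4) + h(6, -5))*t = (√(3 - 4) + 7)*15 = (√(-1) + 7)*15 = (I + 7)*15 = (7 + I)*15 = 105 + 15*I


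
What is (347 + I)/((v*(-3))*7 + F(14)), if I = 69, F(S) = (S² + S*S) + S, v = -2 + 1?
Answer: 416/427 ≈ 0.97424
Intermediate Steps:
v = -1
F(S) = S + 2*S² (F(S) = (S² + S²) + S = 2*S² + S = S + 2*S²)
(347 + I)/((v*(-3))*7 + F(14)) = (347 + 69)/(-1*(-3)*7 + 14*(1 + 2*14)) = 416/(3*7 + 14*(1 + 28)) = 416/(21 + 14*29) = 416/(21 + 406) = 416/427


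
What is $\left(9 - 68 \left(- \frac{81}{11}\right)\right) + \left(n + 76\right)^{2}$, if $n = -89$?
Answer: $\frac{7466}{11} \approx 678.73$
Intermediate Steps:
$\left(9 - 68 \left(- \frac{81}{11}\right)\right) + \left(n + 76\right)^{2} = \left(9 - 68 \left(- \frac{81}{11}\right)\right) + \left(-89 + 76\right)^{2} = \left(9 - 68 \left(\left(-81\right) \frac{1}{11}\right)\right) + \left(-13\right)^{2} = \left(9 - - \frac{5508}{11}\right) + 169 = \left(9 + \frac{5508}{11}\right) + 169 = \frac{5607}{11} + 169 = \frac{7466}{11}$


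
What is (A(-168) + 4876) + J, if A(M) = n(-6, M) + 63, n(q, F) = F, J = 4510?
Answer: 9281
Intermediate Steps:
A(M) = 63 + M (A(M) = M + 63 = 63 + M)
(A(-168) + 4876) + J = ((63 - 168) + 4876) + 4510 = (-105 + 4876) + 4510 = 4771 + 4510 = 9281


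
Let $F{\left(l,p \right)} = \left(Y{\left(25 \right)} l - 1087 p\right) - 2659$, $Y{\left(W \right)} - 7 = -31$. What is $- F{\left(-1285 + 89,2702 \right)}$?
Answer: $2911029$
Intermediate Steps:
$Y{\left(W \right)} = -24$ ($Y{\left(W \right)} = 7 - 31 = -24$)
$F{\left(l,p \right)} = -2659 - 1087 p - 24 l$ ($F{\left(l,p \right)} = \left(- 24 l - 1087 p\right) - 2659 = \left(- 1087 p - 24 l\right) - 2659 = -2659 - 1087 p - 24 l$)
$- F{\left(-1285 + 89,2702 \right)} = - (-2659 - 2937074 - 24 \left(-1285 + 89\right)) = - (-2659 - 2937074 - -28704) = - (-2659 - 2937074 + 28704) = \left(-1\right) \left(-2911029\right) = 2911029$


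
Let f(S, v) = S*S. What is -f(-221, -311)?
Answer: -48841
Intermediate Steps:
f(S, v) = S²
-f(-221, -311) = -1*(-221)² = -1*48841 = -48841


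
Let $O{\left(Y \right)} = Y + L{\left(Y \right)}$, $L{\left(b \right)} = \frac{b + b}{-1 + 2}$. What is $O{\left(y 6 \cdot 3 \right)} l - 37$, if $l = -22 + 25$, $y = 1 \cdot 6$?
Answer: $935$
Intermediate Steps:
$L{\left(b \right)} = 2 b$ ($L{\left(b \right)} = \frac{2 b}{1} = 2 b 1 = 2 b$)
$y = 6$
$O{\left(Y \right)} = 3 Y$ ($O{\left(Y \right)} = Y + 2 Y = 3 Y$)
$l = 3$
$O{\left(y 6 \cdot 3 \right)} l - 37 = 3 \cdot 6 \cdot 6 \cdot 3 \cdot 3 - 37 = 3 \cdot 36 \cdot 3 \cdot 3 - 37 = 3 \cdot 108 \cdot 3 - 37 = 324 \cdot 3 - 37 = 972 - 37 = 935$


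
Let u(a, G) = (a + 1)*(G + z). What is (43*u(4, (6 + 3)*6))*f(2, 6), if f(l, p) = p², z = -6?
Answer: 371520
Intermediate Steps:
u(a, G) = (1 + a)*(-6 + G) (u(a, G) = (a + 1)*(G - 6) = (1 + a)*(-6 + G))
(43*u(4, (6 + 3)*6))*f(2, 6) = (43*(-6 + (6 + 3)*6 - 6*4 + ((6 + 3)*6)*4))*6² = (43*(-6 + 9*6 - 24 + (9*6)*4))*36 = (43*(-6 + 54 - 24 + 54*4))*36 = (43*(-6 + 54 - 24 + 216))*36 = (43*240)*36 = 10320*36 = 371520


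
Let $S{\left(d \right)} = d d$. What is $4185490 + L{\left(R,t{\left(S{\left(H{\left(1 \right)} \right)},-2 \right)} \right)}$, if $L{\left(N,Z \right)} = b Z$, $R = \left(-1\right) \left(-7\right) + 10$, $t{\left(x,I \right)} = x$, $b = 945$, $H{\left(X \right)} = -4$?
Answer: $4200610$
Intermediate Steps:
$S{\left(d \right)} = d^{2}$
$R = 17$ ($R = 7 + 10 = 17$)
$L{\left(N,Z \right)} = 945 Z$
$4185490 + L{\left(R,t{\left(S{\left(H{\left(1 \right)} \right)},-2 \right)} \right)} = 4185490 + 945 \left(-4\right)^{2} = 4185490 + 945 \cdot 16 = 4185490 + 15120 = 4200610$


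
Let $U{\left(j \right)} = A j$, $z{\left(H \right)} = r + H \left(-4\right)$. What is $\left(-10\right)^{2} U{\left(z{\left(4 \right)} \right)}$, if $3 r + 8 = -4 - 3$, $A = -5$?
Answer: $10500$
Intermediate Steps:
$r = -5$ ($r = - \frac{8}{3} + \frac{-4 - 3}{3} = - \frac{8}{3} + \frac{1}{3} \left(-7\right) = - \frac{8}{3} - \frac{7}{3} = -5$)
$z{\left(H \right)} = -5 - 4 H$ ($z{\left(H \right)} = -5 + H \left(-4\right) = -5 - 4 H$)
$U{\left(j \right)} = - 5 j$
$\left(-10\right)^{2} U{\left(z{\left(4 \right)} \right)} = \left(-10\right)^{2} \left(- 5 \left(-5 - 16\right)\right) = 100 \left(- 5 \left(-5 - 16\right)\right) = 100 \left(\left(-5\right) \left(-21\right)\right) = 100 \cdot 105 = 10500$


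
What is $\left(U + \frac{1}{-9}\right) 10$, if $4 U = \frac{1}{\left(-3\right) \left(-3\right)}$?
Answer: $- \frac{5}{6} \approx -0.83333$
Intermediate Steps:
$U = \frac{1}{36}$ ($U = \frac{1}{4 \left(\left(-3\right) \left(-3\right)\right)} = \frac{1}{4 \cdot 9} = \frac{1}{4} \cdot \frac{1}{9} = \frac{1}{36} \approx 0.027778$)
$\left(U + \frac{1}{-9}\right) 10 = \left(\frac{1}{36} + \frac{1}{-9}\right) 10 = \left(\frac{1}{36} - \frac{1}{9}\right) 10 = \left(- \frac{1}{12}\right) 10 = - \frac{5}{6}$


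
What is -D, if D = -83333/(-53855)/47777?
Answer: -83333/2573030335 ≈ -3.2387e-5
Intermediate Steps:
D = 83333/2573030335 (D = -83333*(-1/53855)*(1/47777) = (83333/53855)*(1/47777) = 83333/2573030335 ≈ 3.2387e-5)
-D = -1*83333/2573030335 = -83333/2573030335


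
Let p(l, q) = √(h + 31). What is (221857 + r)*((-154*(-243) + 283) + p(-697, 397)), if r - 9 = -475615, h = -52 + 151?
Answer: -9567606045 - 253749*√130 ≈ -9.5705e+9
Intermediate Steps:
h = 99
r = -475606 (r = 9 - 475615 = -475606)
p(l, q) = √130 (p(l, q) = √(99 + 31) = √130)
(221857 + r)*((-154*(-243) + 283) + p(-697, 397)) = (221857 - 475606)*((-154*(-243) + 283) + √130) = -253749*((37422 + 283) + √130) = -253749*(37705 + √130) = -9567606045 - 253749*√130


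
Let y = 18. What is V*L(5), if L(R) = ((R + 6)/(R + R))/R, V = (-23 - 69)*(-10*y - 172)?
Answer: 178112/25 ≈ 7124.5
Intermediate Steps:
V = 32384 (V = (-23 - 69)*(-10*18 - 172) = -92*(-180 - 172) = -92*(-352) = 32384)
L(R) = (6 + R)/(2*R²) (L(R) = ((6 + R)/((2*R)))/R = ((6 + R)*(1/(2*R)))/R = ((6 + R)/(2*R))/R = (6 + R)/(2*R²))
V*L(5) = 32384*((½)*(6 + 5)/5²) = 32384*((½)*(1/25)*11) = 32384*(11/50) = 178112/25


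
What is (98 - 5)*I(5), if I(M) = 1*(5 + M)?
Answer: 930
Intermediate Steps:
I(M) = 5 + M
(98 - 5)*I(5) = (98 - 5)*(5 + 5) = 93*10 = 930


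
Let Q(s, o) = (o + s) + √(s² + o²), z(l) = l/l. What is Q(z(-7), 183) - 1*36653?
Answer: -36469 + √33490 ≈ -36286.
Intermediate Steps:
z(l) = 1
Q(s, o) = o + s + √(o² + s²) (Q(s, o) = (o + s) + √(o² + s²) = o + s + √(o² + s²))
Q(z(-7), 183) - 1*36653 = (183 + 1 + √(183² + 1²)) - 1*36653 = (183 + 1 + √(33489 + 1)) - 36653 = (183 + 1 + √33490) - 36653 = (184 + √33490) - 36653 = -36469 + √33490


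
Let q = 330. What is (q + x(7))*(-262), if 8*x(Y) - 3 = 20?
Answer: -348853/4 ≈ -87213.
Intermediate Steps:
x(Y) = 23/8 (x(Y) = 3/8 + (1/8)*20 = 3/8 + 5/2 = 23/8)
(q + x(7))*(-262) = (330 + 23/8)*(-262) = (2663/8)*(-262) = -348853/4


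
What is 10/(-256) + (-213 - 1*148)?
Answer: -46213/128 ≈ -361.04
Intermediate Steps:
10/(-256) + (-213 - 1*148) = 10*(-1/256) + (-213 - 148) = -5/128 - 361 = -46213/128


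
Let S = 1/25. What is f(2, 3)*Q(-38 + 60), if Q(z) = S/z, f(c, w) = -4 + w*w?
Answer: 1/110 ≈ 0.0090909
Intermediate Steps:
f(c, w) = -4 + w²
S = 1/25 ≈ 0.040000
Q(z) = 1/(25*z)
f(2, 3)*Q(-38 + 60) = (-4 + 3²)*(1/(25*(-38 + 60))) = (-4 + 9)*((1/25)/22) = 5*((1/25)*(1/22)) = 5*(1/550) = 1/110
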